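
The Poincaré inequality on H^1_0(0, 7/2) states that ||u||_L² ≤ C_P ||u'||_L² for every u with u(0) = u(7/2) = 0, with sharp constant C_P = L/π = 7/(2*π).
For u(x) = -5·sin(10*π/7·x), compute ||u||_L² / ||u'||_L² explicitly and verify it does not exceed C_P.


||u||_L² / ||u'||_L² = 7/(10*π) < C_P = 7/(2*π).

u(x) = -5·sin(10*π/7·x), so u'(x) = -50*π*cos(10*π*x/7)/7.
Writing u(x) = A·sin(kπx/L) with A = -5 and k = 5, use ∫_0^L sin²(kπx/L) dx = L/2 and ∫_0^L cos²(kπx/L) dx = L/2.
u² = 25·sin²(10*π/7·x) and (u')² = 2500*π^2/49·cos²(10*π/7·x), and each of sin², cos² integrates to L/2 = 7/4 over (0, 7/2).
∫_0^7/2 u² dx = 175/4, so ||u||_L² = 5*sqrt(7)/2.
∫_0^7/2 (u')² dx = 625*π^2/7, so ||u'||_L² = 25*sqrt(7)*π/7.
Ratio ||u||_L² / ||u'||_L² = 7/(10*π).
Sharp Poincaré constant on H^1_0(0, 7/2) is C_P = L/π = 7/(2*π), achieved by sin(2*π/7·x).
This is the k = 5 harmonic; the ratio L/(kπ) is strictly less than C_P = L/π, consistent with the sharp inequality ||u||_L² ≤ C_P ||u'||_L².


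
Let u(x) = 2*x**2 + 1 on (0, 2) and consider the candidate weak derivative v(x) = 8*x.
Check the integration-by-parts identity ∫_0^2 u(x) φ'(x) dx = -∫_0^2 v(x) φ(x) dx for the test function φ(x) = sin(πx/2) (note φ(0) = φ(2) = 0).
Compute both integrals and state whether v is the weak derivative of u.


LHS = -16/π, RHS = -32/π. No, v is not the weak derivative of u.

u(x) = 2*x**2 + 1, classical derivative u'(x) = 4*x.
φ(x) = sin(πx/2), so φ'(x) = π*cos(π*x/2)/2.
Note φ(0) = φ(2) = 0, so the boundary term u·φ vanishes.
LHS = ∫_0^2 u(x) φ'(x) dx = ∫_0^2 (π*x^2*cos(π*x/2) + π*cos(π*x/2)/2) dx. Term by term:
  ∫_0^2 π*cos(π*x/2)/2 dx = 0;  ∫_0^2 π*x^2*cos(π*x/2) dx = -16/π.
Sum: 0 − 16/π = -16/π.
So LHS = -16/π.
∫_0^2 v(x) φ(x) dx = ∫_0^2 (8*x*sin(π*x/2)) dx. Term by term:
  ∫_0^2 8*x*sin(π*x/2) dx = 32/π.
So RHS = -∫_0^2 v(x) φ(x) dx = -32/π.
LHS − RHS = 16/π ≠ 0, so the identity fails.
(For a valid weak derivative the identity must hold for EVERY test function, in particular this one. The failure shows v is NOT the weak derivative of u.)
Correct weak derivative would be u'(x) = 4*x.


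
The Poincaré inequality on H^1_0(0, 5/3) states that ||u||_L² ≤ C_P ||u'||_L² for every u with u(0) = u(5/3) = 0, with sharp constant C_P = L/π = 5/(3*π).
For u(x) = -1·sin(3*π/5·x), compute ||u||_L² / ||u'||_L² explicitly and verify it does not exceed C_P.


||u||_L² / ||u'||_L² = 5/(3*π) = C_P.

u(x) = -1·sin(3*π/5·x), so u'(x) = -3*π*cos(3*π*x/5)/5.
Writing u(x) = A·sin(kπx/L) with A = -1 and k = 1, use ∫_0^L sin²(kπx/L) dx = L/2 and ∫_0^L cos²(kπx/L) dx = L/2.
u² = 1·sin²(3*π/5·x) and (u')² = 9*π^2/25·cos²(3*π/5·x), and each of sin², cos² integrates to L/2 = 5/6 over (0, 5/3).
∫_0^5/3 u² dx = 5/6, so ||u||_L² = sqrt(30)/6.
∫_0^5/3 (u')² dx = 3*π^2/10, so ||u'||_L² = sqrt(30)*π/10.
Ratio ||u||_L² / ||u'||_L² = 5/(3*π).
Sharp Poincaré constant on H^1_0(0, 5/3) is C_P = L/π = 5/(3*π), achieved by sin(3*π/5·x).
This is the k = 1 eigenfunction (up to amplitude), so the ratio equals the sharp Poincaré constant exactly.


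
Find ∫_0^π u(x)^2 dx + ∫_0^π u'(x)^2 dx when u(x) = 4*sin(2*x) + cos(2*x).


||u||_{H^1(0,π)}^2 = 85*π/2

u'(x) = -2*sin(2*x) + 8*cos(2*x).
Expand u² and (u')² and integrate term by term on (0, π), using: for integers n ≥ 1, ∫_0^π sin²(nx) dx = ∫_0^π cos²(nx) dx = π/2; for n ≠ n', ∫_0^π sin(nx)sin(n'x) dx = ∫_0^π cos(nx)cos(n'x) dx = 0; and by product-to-sum, ∫_0^π sin(nx)cos(n'x) dx = ½∫_0^π [sin((n+n')x) + sin((n−n')x)] dx, which is 0 when n+n' is even and 2n/(n²−n'²) when n+n' is odd (it need not vanish on (0, π)).
  u² squared terms: (4)²·∫sin(2x)² dx = 16·π/2 = 8*π;  (1)²·∫cos(2x)² dx = 1·π/2 = π/2.
  u² cross terms: 2·(4)·(1)·∫sin(2x)·cos(2x) dx = 8·(0) = 0.
  So ∫_0^π u² dx = 8*π + π/2 + 0 = 17*π/2.
  (u')² squared terms: (-2)²·∫sin(2x)² dx = 4·π/2 = 2*π;  (8)²·∫cos(2x)² dx = 64·π/2 = 32*π.
  (u')² cross terms: 2·(-2)·(8)·∫sin(2x)·cos(2x) dx = -32·(0) = 0.
  So ∫_0^π (u')² dx = 2*π + 32*π + 0 = 34*π.
||u||_{H^1}^2 = (17*π/2) + (34*π) = 85*π/2.


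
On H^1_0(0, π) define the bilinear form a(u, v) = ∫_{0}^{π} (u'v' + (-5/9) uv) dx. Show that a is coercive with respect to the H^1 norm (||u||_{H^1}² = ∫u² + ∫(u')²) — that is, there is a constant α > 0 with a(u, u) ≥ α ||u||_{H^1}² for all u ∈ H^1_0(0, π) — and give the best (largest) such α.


α = 2/9

Coercivity of a(·,·) on H^1_0(0, π) means a(u, u) ≥ α ||u||_{H^1}² for every u ∈ H^1_0.
The interval has length L = π, and Poincaré/coercivity depend only on L. Here a(u, u) = ∫(u')² + (-5/9)·∫u².
Here c = -5/9 < 0 with |c| < (π/L)² = 1, so coercivity still holds. The condition a(u,u) ≥ α||u||_{H^1}² reads (1−α)∫(u')² ≥ (α−c)∫u². Any admissible α is ≤ 1 (rapidly oscillating u have ∫u²/∫(u')² → 0), and α = 1 would force 0 ≥ (1−c)∫u², impossible since c < 1; so 1−α > 0. By the sharp Poincaré inequality on H^1_0 of an interval of length L, ∫(u')² ≥ (π/L)²∫u² with equality for the first sine mode sin(π(x−x₀)/L) (x₀ the left endpoint), so the inequality holds for all u iff (1−α)(π/L)² ≥ α − c, i.e. α ≤ ((π/L)² + c)/((π/L)² + 1) = (1 + c(L/π)²)/(1 + (L/π)²). (Direct route, valid since c ≤ 0: Poincaré gives c∫u² ≥ c(L/π)²∫(u')², so a(u,u) ≥ (1 + c(L/π)²)∫(u')², while ||u||_{H^1}² ≤ (1 + (L/π)²)∫(u')²; dividing yields the same α.) With (π/L)² = 1 and c = -5/9, the largest admissible constant is α = ((π/L)² + c)/((π/L)² + 1).
Simplifying, α = 2/9.


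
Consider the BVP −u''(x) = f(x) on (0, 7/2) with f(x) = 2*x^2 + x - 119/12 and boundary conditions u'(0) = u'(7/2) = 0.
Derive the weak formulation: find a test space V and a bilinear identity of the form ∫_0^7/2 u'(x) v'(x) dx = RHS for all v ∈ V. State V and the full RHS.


V = H^1(0, 7/2) (no boundary constraint on v; u is determined up to an additive constant); weak form: ∫_0^7/2 u'v' dx = ∫_0^7/2 (2*x^2 + x - 119/12) v dx for all v ∈ V.

Multiply both sides by a test function v and integrate from 0 to 7/2:
  ∫_0^7/2 −u''(x) v(x) dx = ∫_0^7/2 f(x) v(x) dx.
Integrate the LHS by parts once:
  ∫_0^7/2 −u'' v dx = −[u'(x) v(x)]_0^7/2 + ∫_0^7/2 u'(x) v'(x) dx.
Thus ∫_0^7/2 u'(x) v'(x) dx = ∫_0^7/2 f(x) v(x) dx + [u'(x) v(x)]_0^7/2.
Choose V so that boundary terms are either known or forced to vanish.
u has homogeneous Neumann: u'(0) = u'(7/2) = 0. So [u' v]_0^7/2 = 0·v(7/2) − 0·v(0) = 0 for any v; take V = H^1(0, 7/2).
Weak formulation: find u (satisfying any essential BC) such that ∫_0^7/2 u'(x) v'(x) dx = ∫_0^7/2 f v dx for all v ∈ V (homogeneous Neumann, so boundary terms vanish).
Substituting f(x) = 2*x^2 + x - 119/12, the right-hand side is ∫_0^7/2 (2*x^2 + x - 119/12) v dx.
Compatibility check (pure Neumann): taking v ≡ 1 ∈ V gives 0 = ∫_0^7/2 f dx + (0) − (0), i.e. ∫_0^7/2 f dx must equal u'(0) − u'(7/2) = 0. Indeed ∫_0^7/2 (2*x^2 + x - 119/12) dx = 0, so the data are compatible. The solution is then unique only up to an additive constant (fix it e.g. by requiring ∫_0^7/2 u dx = 0).


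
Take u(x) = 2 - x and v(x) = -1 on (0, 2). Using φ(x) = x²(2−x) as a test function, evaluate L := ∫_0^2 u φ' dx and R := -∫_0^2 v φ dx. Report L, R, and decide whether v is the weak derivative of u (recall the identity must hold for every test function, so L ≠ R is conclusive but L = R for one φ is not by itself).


LHS = 4/3, RHS = 4/3. Yes, v = u' weakly.

u(x) = 2 - x, classical derivative u'(x) = -1.
φ(x) = x²(2−x), so φ'(x) = x*(4 - 3*x).
Note φ(0) = φ(2) = 0, so the boundary term u·φ vanishes.
LHS = ∫_0^2 u(x) φ'(x) dx = ∫_0^2 (3*x^3 - 10*x^2 + 8*x) dx. Term by term:
  ∫_0^2 3*x^3 dx = 12;  ∫_0^2 -10*x^2 dx = -80/3;  ∫_0^2 8*x dx = 16.
Sum: 12 − 80/3 + 16 = 4/3.
So LHS = 4/3.
∫_0^2 v(x) φ(x) dx = ∫_0^2 (x^3 - 2*x^2) dx. Term by term:
  ∫_0^2 x^3 dx = 4;  ∫_0^2 -2*x^2 dx = -16/3.
Sum: 4 − 16/3 = -4/3.
So RHS = -∫_0^2 v(x) φ(x) dx = 4/3.
LHS = RHS, so the identity holds for this test φ.
Moreover u is smooth here and v(x) = u'(x) = -1 pointwise, so the identity holds for every test function. Hence v is the weak derivative of u.


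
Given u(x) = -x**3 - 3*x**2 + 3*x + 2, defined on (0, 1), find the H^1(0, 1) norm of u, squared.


||u||_{H^1}^2 = 913/70

The H^1 norm (squared) on an interval (0, L) is
  ||u||_{H^1}^2 = ∫_0^L u(x)^2 dx + ∫_0^L u'(x)^2 dx.
Compute u'(x) = -3*x**2 - 6*x + 3.
Then u(x)^2 = x**6 + 6*x**5 + 3*x**4 - 22*x**3 - 3*x**2 + 12*x + 4 and u'(x)^2 = 9*x**4 + 36*x**3 + 18*x**2 - 36*x + 9.
Integrate each monomial from 0 to 1 using ∫_0^1 c·x^n dx = c·1^(n+1)/(n+1):
  ∫_0^1 u(x)^2 dx = ∫_0^1 (x^6 + 6*x^5 + 3*x^4 - 22*x^3 - 3*x^2 + 12*x + 4) dx. Term by term:
    ∫_0^1 x^6 dx = 1/7;  ∫_0^1 6*x^5 dx = 1;  ∫_0^1 3*x^4 dx = 3/5;
    ∫_0^1 -22*x^3 dx = -11/2;  ∫_0^1 -3*x^2 dx = -1;  ∫_0^1 12*x dx = 6;
    ∫_0^1 4 dx = 4.
  Sum: 1/7 + 1 + 3/5 − 11/2 − 1 + 6 + 4 = 367/70.
  ∫_0^1 u'(x)^2 dx = ∫_0^1 (9*x^4 + 36*x^3 + 18*x^2 - 36*x + 9) dx. Term by term:
    ∫_0^1 9*x^4 dx = 9/5;  ∫_0^1 36*x^3 dx = 9;  ∫_0^1 18*x^2 dx = 6;
    ∫_0^1 -36*x dx = -18;  ∫_0^1 9 dx = 9.
  Sum: 9/5 + 9 + 6 − 18 + 9 = 39/5.
Adding: ||u||_{H^1}^2 = 367/70 + 39/5 = 913/70.


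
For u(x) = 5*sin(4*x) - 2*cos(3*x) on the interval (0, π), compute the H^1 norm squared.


||u||_{H^1(0,π)}^2 = -1600/7 + 465*π/2

u'(x) = 6*sin(3*x) + 20*cos(4*x).
Expand u² and (u')² and integrate term by term on (0, π), using: for integers n ≥ 1, ∫_0^π sin²(nx) dx = ∫_0^π cos²(nx) dx = π/2; for n ≠ n', ∫_0^π sin(nx)sin(n'x) dx = ∫_0^π cos(nx)cos(n'x) dx = 0; and by product-to-sum, ∫_0^π sin(nx)cos(n'x) dx = ½∫_0^π [sin((n+n')x) + sin((n−n')x)] dx, which is 0 when n+n' is even and 2n/(n²−n'²) when n+n' is odd (it need not vanish on (0, π)).
  u² squared terms: (-2)²·∫cos(3x)² dx = 4·π/2 = 2*π;  (5)²·∫sin(4x)² dx = 25·π/2 = 25*π/2.
  u² cross terms: 2·(-2)·(5)·∫cos(3x)·sin(4x) dx = -20·(8/7) = -160/7.
  So ∫_0^π u² dx = 2*π + 25*π/2 − 160/7 = -160/7 + 29*π/2.
  (u')² squared terms: (6)²·∫sin(3x)² dx = 36·π/2 = 18*π;  (20)²·∫cos(4x)² dx = 400·π/2 = 200*π.
  (u')² cross terms: 2·(6)·(20)·∫sin(3x)·cos(4x) dx = 240·(-6/7) = -1440/7.
  So ∫_0^π (u')² dx = 18*π + 200*π − 1440/7 = -1440/7 + 218*π.
||u||_{H^1}^2 = (-160/7 + 29*π/2) + (-1440/7 + 218*π) = -1600/7 + 465*π/2.


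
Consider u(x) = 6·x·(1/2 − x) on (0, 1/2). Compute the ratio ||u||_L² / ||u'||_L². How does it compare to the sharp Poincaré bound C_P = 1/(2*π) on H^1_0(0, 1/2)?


||u||_L² / ||u'||_L² = sqrt(10)/20 < C_P = 1/(2*π).

u(x) = 6·x·(1/2 − x), so u'(x) = 3 - 12*x.
u(x) = 6·x·(1/2 − x) vanishes at x = 0 and x = 1/2, so u ∈ H^1_0(0, 1/2). Differentiate via the product rule and integrate the resulting polynomials term by term.
  ∫_0^1/2 u² dx = ∫_0^1/2 (36*x^4 - 36*x^3 + 9*x^2) dx. Term by term:
    ∫_0^1/2 36*x^4 dx = 9/40;  ∫_0^1/2 -36*x^3 dx = -9/16;  ∫_0^1/2 9*x^2 dx = 3/8.
  Sum: 9/40 − 9/16 + 3/8 = 3/80.
  ∫_0^1/2 (u')² dx = ∫_0^1/2 (144*x^2 - 72*x + 9) dx. Term by term:
    ∫_0^1/2 144*x^2 dx = 6;  ∫_0^1/2 -72*x dx = -9;  ∫_0^1/2 9 dx = 9/2.
  Sum: 6 − 9 + 9/2 = 3/2.
∫_0^1/2 u² dx = 3/80, so ||u||_L² = sqrt(15)/20.
∫_0^1/2 (u')² dx = 3/2, so ||u'||_L² = sqrt(6)/2.
Ratio ||u||_L² / ||u'||_L² = sqrt(10)/20.
Sharp Poincaré constant on H^1_0(0, 1/2) is C_P = L/π = 1/(2*π), achieved by sin(2*π·x).
A polynomial bump cannot attain the sharp Poincaré constant (only the first sine eigenfunction does), so the ratio is strictly less than C_P, consistent with ||u||_L² ≤ C_P ||u'||_L².


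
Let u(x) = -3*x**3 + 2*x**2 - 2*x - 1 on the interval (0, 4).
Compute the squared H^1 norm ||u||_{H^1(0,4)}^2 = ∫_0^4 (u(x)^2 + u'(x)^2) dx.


||u||_{H^1}^2 = 3048788/105

The H^1 norm (squared) on an interval (0, L) is
  ||u||_{H^1}^2 = ∫_0^L u(x)^2 dx + ∫_0^L u'(x)^2 dx.
Compute u'(x) = -9*x**2 + 4*x - 2.
Then u(x)^2 = 9*x**6 - 12*x**5 + 16*x**4 - 2*x**3 + 4*x + 1 and u'(x)^2 = 81*x**4 - 72*x**3 + 52*x**2 - 16*x + 4.
Integrate each monomial from 0 to 4 using ∫_0^4 c·x^n dx = c·4^(n+1)/(n+1):
  ∫_0^4 u(x)^2 dx = ∫_0^4 (9*x^6 - 12*x^5 + 16*x^4 - 2*x^3 + 4*x + 1) dx. Term by term:
    ∫_0^4 9*x^6 dx = 147456/7;  ∫_0^4 -12*x^5 dx = -8192;  ∫_0^4 16*x^4 dx = 16384/5;
    ∫_0^4 -2*x^3 dx = -128;  ∫_0^4 4*x dx = 32;  ∫_0^4 1 dx = 4.
  Sum: 147456/7 − 8192 + 16384/5 − 128 + 32 + 4 = 562028/35.
  ∫_0^4 u'(x)^2 dx = ∫_0^4 (81*x^4 - 72*x^3 + 52*x^2 - 16*x + 4) dx. Term by term:
    ∫_0^4 81*x^4 dx = 82944/5;  ∫_0^4 -72*x^3 dx = -4608;  ∫_0^4 52*x^2 dx = 3328/3;
    ∫_0^4 -16*x dx = -128;  ∫_0^4 4 dx = 16.
  Sum: 82944/5 − 4608 + 3328/3 − 128 + 16 = 194672/15.
Adding: ||u||_{H^1}^2 = 562028/35 + 194672/15 = 3048788/105.


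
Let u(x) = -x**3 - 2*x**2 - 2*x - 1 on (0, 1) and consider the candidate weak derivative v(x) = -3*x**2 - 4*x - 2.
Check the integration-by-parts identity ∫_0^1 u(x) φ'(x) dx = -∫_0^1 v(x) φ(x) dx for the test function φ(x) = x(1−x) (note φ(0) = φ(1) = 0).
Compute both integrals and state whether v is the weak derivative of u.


LHS = 49/60, RHS = 49/60. Yes, v = u' weakly.

u(x) = -x**3 - 2*x**2 - 2*x - 1, classical derivative u'(x) = -3*x**2 - 4*x - 2.
φ(x) = x(1−x), so φ'(x) = 1 - 2*x.
Note φ(0) = φ(1) = 0, so the boundary term u·φ vanishes.
LHS = ∫_0^1 u(x) φ'(x) dx = ∫_0^1 (2*x^4 + 3*x^3 + 2*x^2 - 1) dx. Term by term:
  ∫_0^1 2*x^4 dx = 2/5;  ∫_0^1 3*x^3 dx = 3/4;  ∫_0^1 2*x^2 dx = 2/3;
  ∫_0^1 -1 dx = -1.
Sum: 2/5 + 3/4 + 2/3 − 1 = 49/60.
So LHS = 49/60.
∫_0^1 v(x) φ(x) dx = ∫_0^1 (3*x^4 + x^3 - 2*x^2 - 2*x) dx. Term by term:
  ∫_0^1 3*x^4 dx = 3/5;  ∫_0^1 x^3 dx = 1/4;  ∫_0^1 -2*x^2 dx = -2/3;
  ∫_0^1 -2*x dx = -1.
Sum: 3/5 + 1/4 − 2/3 − 1 = -49/60.
So RHS = -∫_0^1 v(x) φ(x) dx = 49/60.
LHS = RHS, so the identity holds for this test φ.
Moreover u is smooth here and v(x) = u'(x) = -3*x**2 - 4*x - 2 pointwise, so the identity holds for every test function. Hence v is the weak derivative of u.


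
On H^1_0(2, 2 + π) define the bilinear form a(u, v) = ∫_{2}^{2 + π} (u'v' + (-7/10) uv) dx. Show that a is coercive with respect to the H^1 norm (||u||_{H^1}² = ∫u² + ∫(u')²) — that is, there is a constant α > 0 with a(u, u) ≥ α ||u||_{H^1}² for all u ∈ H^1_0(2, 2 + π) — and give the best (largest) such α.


α = 3/20

Coercivity of a(·,·) on H^1_0(2, 2 + π) means a(u, u) ≥ α ||u||_{H^1}² for every u ∈ H^1_0.
The interval has length L = π, and Poincaré/coercivity depend only on L. Here a(u, u) = ∫(u')² + (-7/10)·∫u².
Here c = -7/10 < 0 with |c| < (π/L)² = 1, so coercivity still holds. The condition a(u,u) ≥ α||u||_{H^1}² reads (1−α)∫(u')² ≥ (α−c)∫u². Any admissible α is ≤ 1 (rapidly oscillating u have ∫u²/∫(u')² → 0), and α = 1 would force 0 ≥ (1−c)∫u², impossible since c < 1; so 1−α > 0. By the sharp Poincaré inequality on H^1_0 of an interval of length L, ∫(u')² ≥ (π/L)²∫u² with equality for the first sine mode sin(π(x−x₀)/L) (x₀ the left endpoint), so the inequality holds for all u iff (1−α)(π/L)² ≥ α − c, i.e. α ≤ ((π/L)² + c)/((π/L)² + 1) = (1 + c(L/π)²)/(1 + (L/π)²). (Direct route, valid since c ≤ 0: Poincaré gives c∫u² ≥ c(L/π)²∫(u')², so a(u,u) ≥ (1 + c(L/π)²)∫(u')², while ||u||_{H^1}² ≤ (1 + (L/π)²)∫(u')²; dividing yields the same α.) With (π/L)² = 1 and c = -7/10, the largest admissible constant is α = ((π/L)² + c)/((π/L)² + 1).
Simplifying, α = 3/20.


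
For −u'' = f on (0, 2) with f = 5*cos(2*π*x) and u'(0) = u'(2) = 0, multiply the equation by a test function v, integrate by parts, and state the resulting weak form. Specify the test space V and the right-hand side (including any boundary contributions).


V = H^1(0, 2) (no boundary constraint on v; u is determined up to an additive constant); weak form: ∫_0^2 u'v' dx = ∫_0^2 (5*cos(2*π*x)) v dx for all v ∈ V.

Multiply both sides by a test function v and integrate from 0 to 2:
  ∫_0^2 −u''(x) v(x) dx = ∫_0^2 f(x) v(x) dx.
Integrate the LHS by parts once:
  ∫_0^2 −u'' v dx = −[u'(x) v(x)]_0^2 + ∫_0^2 u'(x) v'(x) dx.
Thus ∫_0^2 u'(x) v'(x) dx = ∫_0^2 f(x) v(x) dx + [u'(x) v(x)]_0^2.
Choose V so that boundary terms are either known or forced to vanish.
u has homogeneous Neumann: u'(0) = u'(2) = 0. So [u' v]_0^2 = 0·v(2) − 0·v(0) = 0 for any v; take V = H^1(0, 2).
Weak formulation: find u (satisfying any essential BC) such that ∫_0^2 u'(x) v'(x) dx = ∫_0^2 f v dx for all v ∈ V (homogeneous Neumann, so boundary terms vanish).
Substituting f(x) = 5*cos(2*π*x), the right-hand side is ∫_0^2 (5*cos(2*π*x)) v dx.
Compatibility check (pure Neumann): taking v ≡ 1 ∈ V gives 0 = ∫_0^2 f dx + (0) − (0), i.e. ∫_0^2 f dx must equal u'(0) − u'(2) = 0. Indeed ∫_0^2 (5*cos(2*π*x)) dx = 0, so the data are compatible. The solution is then unique only up to an additive constant (fix it e.g. by requiring ∫_0^2 u dx = 0).


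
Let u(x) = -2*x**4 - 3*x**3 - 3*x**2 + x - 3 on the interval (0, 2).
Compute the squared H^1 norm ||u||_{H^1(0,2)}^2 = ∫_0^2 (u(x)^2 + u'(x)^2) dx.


||u||_{H^1}^2 = 1757272/315

The H^1 norm (squared) on an interval (0, L) is
  ||u||_{H^1}^2 = ∫_0^L u(x)^2 dx + ∫_0^L u'(x)^2 dx.
Compute u'(x) = -8*x**3 - 9*x**2 - 6*x + 1.
Then u(x)^2 = 4*x**8 + 12*x**7 + 21*x**6 + 14*x**5 + 15*x**4 + 12*x**3 + 19*x**2 - 6*x + 9 and u'(x)^2 = 64*x**6 + 144*x**5 + 177*x**4 + 92*x**3 + 18*x**2 - 12*x + 1.
Integrate each monomial from 0 to 2 using ∫_0^2 c·x^n dx = c·2^(n+1)/(n+1):
  ∫_0^2 u(x)^2 dx = ∫_0^2 (4*x^8 + 12*x^7 + 21*x^6 + 14*x^5 + 15*x^4 + 12*x^3 + 19*x^2 - 6*x + 9) dx. Term by term:
    ∫_0^2 4*x^8 dx = 2048/9;  ∫_0^2 12*x^7 dx = 384;  ∫_0^2 21*x^6 dx = 384;
    ∫_0^2 14*x^5 dx = 448/3;  ∫_0^2 15*x^4 dx = 96;  ∫_0^2 12*x^3 dx = 48;
    ∫_0^2 19*x^2 dx = 152/3;  ∫_0^2 -6*x dx = -12;  ∫_0^2 9 dx = 18.
  Sum: 2048/9 + 384 + 384 + 448/3 + 96 + 48 + 152/3 − 12 + 18 = 12110/9.
  ∫_0^2 u'(x)^2 dx = ∫_0^2 (64*x^6 + 144*x^5 + 177*x^4 + 92*x^3 + 18*x^2 - 12*x + 1) dx. Term by term:
    ∫_0^2 64*x^6 dx = 8192/7;  ∫_0^2 144*x^5 dx = 1536;  ∫_0^2 177*x^4 dx = 5664/5;
    ∫_0^2 92*x^3 dx = 368;  ∫_0^2 18*x^2 dx = 48;  ∫_0^2 -12*x dx = -24;
    ∫_0^2 1 dx = 2.
  Sum: 8192/7 + 1536 + 5664/5 + 368 + 48 − 24 + 2 = 148158/35.
Adding: ||u||_{H^1}^2 = 12110/9 + 148158/35 = 1757272/315.


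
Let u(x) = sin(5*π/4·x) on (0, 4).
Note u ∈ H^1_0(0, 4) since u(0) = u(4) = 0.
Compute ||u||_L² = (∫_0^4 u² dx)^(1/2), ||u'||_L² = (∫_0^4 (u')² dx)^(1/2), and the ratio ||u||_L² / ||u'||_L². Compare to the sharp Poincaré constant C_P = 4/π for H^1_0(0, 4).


||u||_L² / ||u'||_L² = 4/(5*π) < C_P = 4/π.

u(x) = sin(5*π/4·x), so u'(x) = 5*π*cos(5*π*x/4)/4.
Writing u(x) = A·sin(kπx/L) with A = 1 and k = 5, use ∫_0^L sin²(kπx/L) dx = L/2 and ∫_0^L cos²(kπx/L) dx = L/2.
u² = 1·sin²(5*π/4·x) and (u')² = 25*π^2/16·cos²(5*π/4·x), and each of sin², cos² integrates to L/2 = 2 over (0, 4).
∫_0^4 u² dx = 2, so ||u||_L² = sqrt(2).
∫_0^4 (u')² dx = 25*π^2/8, so ||u'||_L² = 5*sqrt(2)*π/4.
Ratio ||u||_L² / ||u'||_L² = 4/(5*π).
Sharp Poincaré constant on H^1_0(0, 4) is C_P = L/π = 4/π, achieved by sin(π/4·x).
This is the k = 5 harmonic; the ratio L/(kπ) is strictly less than C_P = L/π, consistent with the sharp inequality ||u||_L² ≤ C_P ||u'||_L².


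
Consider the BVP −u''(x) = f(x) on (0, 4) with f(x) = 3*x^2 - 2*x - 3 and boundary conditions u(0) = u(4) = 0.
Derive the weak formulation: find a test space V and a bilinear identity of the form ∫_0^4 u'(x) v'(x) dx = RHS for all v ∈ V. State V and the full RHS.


V = H^1_0(0, 4) (so v(0) = v(4) = 0); weak form: ∫_0^4 u'v' dx = ∫_0^4 (3*x^2 - 2*x - 3) v dx for all v ∈ V.

Multiply both sides by a test function v and integrate from 0 to 4:
  ∫_0^4 −u''(x) v(x) dx = ∫_0^4 f(x) v(x) dx.
Integrate the LHS by parts once:
  ∫_0^4 −u'' v dx = −[u'(x) v(x)]_0^4 + ∫_0^4 u'(x) v'(x) dx.
Thus ∫_0^4 u'(x) v'(x) dx = ∫_0^4 f(x) v(x) dx + [u'(x) v(x)]_0^4.
Choose V so that boundary terms are either known or forced to vanish.
u is Dirichlet: u(0) = u(4) = 0. Let V = H^1_0(0, 4); then v(0) = v(4) = 0, and [u' v]_0^4 = 0.
Weak formulation: find u (satisfying any essential BC) such that ∫_0^4 u'(x) v'(x) dx = ∫_0^4 f v dx for all v ∈ V.
Substituting f(x) = 3*x^2 - 2*x - 3, the right-hand side is ∫_0^4 (3*x^2 - 2*x - 3) v dx.


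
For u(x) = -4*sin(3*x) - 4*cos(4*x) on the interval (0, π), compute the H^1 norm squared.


||u||_{H^1(0,π)}^2 = -3264/7 + 216*π

u'(x) = 16*sin(4*x) - 12*cos(3*x).
Expand u² and (u')² and integrate term by term on (0, π), using: for integers n ≥ 1, ∫_0^π sin²(nx) dx = ∫_0^π cos²(nx) dx = π/2; for n ≠ n', ∫_0^π sin(nx)sin(n'x) dx = ∫_0^π cos(nx)cos(n'x) dx = 0; and by product-to-sum, ∫_0^π sin(nx)cos(n'x) dx = ½∫_0^π [sin((n+n')x) + sin((n−n')x)] dx, which is 0 when n+n' is even and 2n/(n²−n'²) when n+n' is odd (it need not vanish on (0, π)).
  u² squared terms: (-4)²·∫cos(4x)² dx = 16·π/2 = 8*π;  (-4)²·∫sin(3x)² dx = 16·π/2 = 8*π.
  u² cross terms: 2·(-4)·(-4)·∫cos(4x)·sin(3x) dx = 32·(-6/7) = -192/7.
  So ∫_0^π u² dx = 8*π + 8*π − 192/7 = -192/7 + 16*π.
  (u')² squared terms: (-12)²·∫cos(3x)² dx = 144·π/2 = 72*π;  (16)²·∫sin(4x)² dx = 256·π/2 = 128*π.
  (u')² cross terms: 2·(-12)·(16)·∫cos(3x)·sin(4x) dx = -384·(8/7) = -3072/7.
  So ∫_0^π (u')² dx = 72*π + 128*π − 3072/7 = -3072/7 + 200*π.
||u||_{H^1}^2 = (-192/7 + 16*π) + (-3072/7 + 200*π) = -3264/7 + 216*π.


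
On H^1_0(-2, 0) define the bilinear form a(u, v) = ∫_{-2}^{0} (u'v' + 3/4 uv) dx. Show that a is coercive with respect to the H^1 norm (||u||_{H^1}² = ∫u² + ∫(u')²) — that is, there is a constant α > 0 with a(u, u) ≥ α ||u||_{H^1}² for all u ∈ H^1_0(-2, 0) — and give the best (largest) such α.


α = (3 + π^2)/(4 + π^2)

Coercivity of a(·,·) on H^1_0(-2, 0) means a(u, u) ≥ α ||u||_{H^1}² for every u ∈ H^1_0.
The interval has length L = 2, and Poincaré/coercivity depend only on L. Here a(u, u) = ∫(u')² + (3/4)·∫u².
Here 0 < c = 3/4 < 1. The condition a(u,u) ≥ α||u||_{H^1}² reads (1−α)∫(u')² ≥ (α−c)∫u². Any admissible α is ≤ 1 (rapidly oscillating u have ∫u²/∫(u')² → 0), and α = 1 would force 0 ≥ (1−c)∫u², impossible since c < 1; so 1−α > 0. By the sharp Poincaré inequality on H^1_0 of an interval of length L, ∫(u')² ≥ (π/L)²∫u² with equality for the first sine mode sin(π(x−x₀)/L) (x₀ the left endpoint), so the inequality holds for all u iff (1−α)(π/L)² ≥ α − c, i.e. α ≤ ((π/L)² + c)/((π/L)² + 1) = (1 + c(L/π)²)/(1 + (L/π)²). With (π/L)² = π^2/4 and c = 3/4, the largest admissible constant is α = ((π/L)² + c)/((π/L)² + 1).
Simplifying, α = (3 + π^2)/(4 + π^2).


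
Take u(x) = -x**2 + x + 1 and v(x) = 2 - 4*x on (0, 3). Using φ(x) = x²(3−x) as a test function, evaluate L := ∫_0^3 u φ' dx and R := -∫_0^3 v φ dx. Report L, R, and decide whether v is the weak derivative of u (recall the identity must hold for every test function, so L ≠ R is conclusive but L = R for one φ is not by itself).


LHS = 351/20, RHS = 351/10. No, v is not the weak derivative of u.

u(x) = -x**2 + x + 1, classical derivative u'(x) = 1 - 2*x.
φ(x) = x²(3−x), so φ'(x) = 3*x*(2 - x).
Note φ(0) = φ(3) = 0, so the boundary term u·φ vanishes.
LHS = ∫_0^3 u(x) φ'(x) dx = ∫_0^3 (3*x^4 - 9*x^3 + 3*x^2 + 6*x) dx. Term by term:
  ∫_0^3 3*x^4 dx = 729/5;  ∫_0^3 -9*x^3 dx = -729/4;  ∫_0^3 3*x^2 dx = 27;
  ∫_0^3 6*x dx = 27.
Sum: 729/5 − 729/4 + 27 + 27 = 351/20.
So LHS = 351/20.
∫_0^3 v(x) φ(x) dx = ∫_0^3 (4*x^4 - 14*x^3 + 6*x^2) dx. Term by term:
  ∫_0^3 4*x^4 dx = 972/5;  ∫_0^3 -14*x^3 dx = -567/2;  ∫_0^3 6*x^2 dx = 54.
Sum: 972/5 − 567/2 + 54 = -351/10.
So RHS = -∫_0^3 v(x) φ(x) dx = 351/10.
LHS − RHS = -351/20 ≠ 0, so the identity fails.
(For a valid weak derivative the identity must hold for EVERY test function, in particular this one. The failure shows v is NOT the weak derivative of u.)
Correct weak derivative would be u'(x) = 1 - 2*x.


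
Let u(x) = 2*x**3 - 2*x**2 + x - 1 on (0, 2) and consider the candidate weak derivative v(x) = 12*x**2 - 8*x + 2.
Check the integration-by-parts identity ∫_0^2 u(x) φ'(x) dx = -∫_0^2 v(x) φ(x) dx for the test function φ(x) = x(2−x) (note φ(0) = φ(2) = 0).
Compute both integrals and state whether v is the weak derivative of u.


LHS = -28/5, RHS = -56/5. No, v is not the weak derivative of u.

u(x) = 2*x**3 - 2*x**2 + x - 1, classical derivative u'(x) = 6*x**2 - 4*x + 1.
φ(x) = x(2−x), so φ'(x) = 2 - 2*x.
Note φ(0) = φ(2) = 0, so the boundary term u·φ vanishes.
LHS = ∫_0^2 u(x) φ'(x) dx = ∫_0^2 (-4*x^4 + 8*x^3 - 6*x^2 + 4*x - 2) dx. Term by term:
  ∫_0^2 -4*x^4 dx = -128/5;  ∫_0^2 8*x^3 dx = 32;  ∫_0^2 -6*x^2 dx = -16;
  ∫_0^2 4*x dx = 8;  ∫_0^2 -2 dx = -4.
Sum: -128/5 + 32 − 16 + 8 − 4 = -28/5.
So LHS = -28/5.
∫_0^2 v(x) φ(x) dx = ∫_0^2 (-12*x^4 + 32*x^3 - 18*x^2 + 4*x) dx. Term by term:
  ∫_0^2 -12*x^4 dx = -384/5;  ∫_0^2 32*x^3 dx = 128;  ∫_0^2 -18*x^2 dx = -48;
  ∫_0^2 4*x dx = 8.
Sum: -384/5 + 128 − 48 + 8 = 56/5.
So RHS = -∫_0^2 v(x) φ(x) dx = -56/5.
LHS − RHS = 28/5 ≠ 0, so the identity fails.
(For a valid weak derivative the identity must hold for EVERY test function, in particular this one. The failure shows v is NOT the weak derivative of u.)
Correct weak derivative would be u'(x) = 6*x**2 - 4*x + 1.


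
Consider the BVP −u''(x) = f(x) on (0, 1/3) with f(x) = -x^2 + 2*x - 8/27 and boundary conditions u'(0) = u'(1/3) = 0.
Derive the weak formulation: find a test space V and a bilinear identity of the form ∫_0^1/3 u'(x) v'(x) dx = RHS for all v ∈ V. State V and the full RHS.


V = H^1(0, 1/3) (no boundary constraint on v; u is determined up to an additive constant); weak form: ∫_0^1/3 u'v' dx = ∫_0^1/3 (-x^2 + 2*x - 8/27) v dx for all v ∈ V.

Multiply both sides by a test function v and integrate from 0 to 1/3:
  ∫_0^1/3 −u''(x) v(x) dx = ∫_0^1/3 f(x) v(x) dx.
Integrate the LHS by parts once:
  ∫_0^1/3 −u'' v dx = −[u'(x) v(x)]_0^1/3 + ∫_0^1/3 u'(x) v'(x) dx.
Thus ∫_0^1/3 u'(x) v'(x) dx = ∫_0^1/3 f(x) v(x) dx + [u'(x) v(x)]_0^1/3.
Choose V so that boundary terms are either known or forced to vanish.
u has homogeneous Neumann: u'(0) = u'(1/3) = 0. So [u' v]_0^1/3 = 0·v(1/3) − 0·v(0) = 0 for any v; take V = H^1(0, 1/3).
Weak formulation: find u (satisfying any essential BC) such that ∫_0^1/3 u'(x) v'(x) dx = ∫_0^1/3 f v dx for all v ∈ V (homogeneous Neumann, so boundary terms vanish).
Substituting f(x) = -x^2 + 2*x - 8/27, the right-hand side is ∫_0^1/3 (-x^2 + 2*x - 8/27) v dx.
Compatibility check (pure Neumann): taking v ≡ 1 ∈ V gives 0 = ∫_0^1/3 f dx + (0) − (0), i.e. ∫_0^1/3 f dx must equal u'(0) − u'(1/3) = 0. Indeed ∫_0^1/3 (-x^2 + 2*x - 8/27) dx = 0, so the data are compatible. The solution is then unique only up to an additive constant (fix it e.g. by requiring ∫_0^1/3 u dx = 0).


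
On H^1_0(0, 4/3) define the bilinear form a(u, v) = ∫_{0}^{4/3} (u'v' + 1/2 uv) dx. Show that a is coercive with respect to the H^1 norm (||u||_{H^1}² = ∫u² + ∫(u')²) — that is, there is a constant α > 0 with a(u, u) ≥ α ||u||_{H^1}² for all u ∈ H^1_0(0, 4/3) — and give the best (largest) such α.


α = (8 + 9*π^2)/(16 + 9*π^2)

Coercivity of a(·,·) on H^1_0(0, 4/3) means a(u, u) ≥ α ||u||_{H^1}² for every u ∈ H^1_0.
The interval has length L = 4/3, and Poincaré/coercivity depend only on L. Here a(u, u) = ∫(u')² + (1/2)·∫u².
Here 0 < c = 1/2 < 1. The condition a(u,u) ≥ α||u||_{H^1}² reads (1−α)∫(u')² ≥ (α−c)∫u². Any admissible α is ≤ 1 (rapidly oscillating u have ∫u²/∫(u')² → 0), and α = 1 would force 0 ≥ (1−c)∫u², impossible since c < 1; so 1−α > 0. By the sharp Poincaré inequality on H^1_0 of an interval of length L, ∫(u')² ≥ (π/L)²∫u² with equality for the first sine mode sin(π(x−x₀)/L) (x₀ the left endpoint), so the inequality holds for all u iff (1−α)(π/L)² ≥ α − c, i.e. α ≤ ((π/L)² + c)/((π/L)² + 1) = (1 + c(L/π)²)/(1 + (L/π)²). With (π/L)² = 9*π^2/16 and c = 1/2, the largest admissible constant is α = ((π/L)² + c)/((π/L)² + 1).
Simplifying, α = (8 + 9*π^2)/(16 + 9*π^2).


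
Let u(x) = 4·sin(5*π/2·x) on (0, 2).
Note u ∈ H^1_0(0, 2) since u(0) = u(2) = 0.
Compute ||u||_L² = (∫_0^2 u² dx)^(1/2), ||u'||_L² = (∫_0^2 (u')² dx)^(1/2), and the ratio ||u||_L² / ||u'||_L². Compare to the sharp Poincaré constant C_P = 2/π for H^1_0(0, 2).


||u||_L² / ||u'||_L² = 2/(5*π) < C_P = 2/π.

u(x) = 4·sin(5*π/2·x), so u'(x) = 10*π*cos(5*π*x/2).
Writing u(x) = A·sin(kπx/L) with A = 4 and k = 5, use ∫_0^L sin²(kπx/L) dx = L/2 and ∫_0^L cos²(kπx/L) dx = L/2.
u² = 16·sin²(5*π/2·x) and (u')² = 100*π^2·cos²(5*π/2·x), and each of sin², cos² integrates to L/2 = 1 over (0, 2).
∫_0^2 u² dx = 16, so ||u||_L² = 4.
∫_0^2 (u')² dx = 100*π^2, so ||u'||_L² = 10*π.
Ratio ||u||_L² / ||u'||_L² = 2/(5*π).
Sharp Poincaré constant on H^1_0(0, 2) is C_P = L/π = 2/π, achieved by sin(π/2·x).
This is the k = 5 harmonic; the ratio L/(kπ) is strictly less than C_P = L/π, consistent with the sharp inequality ||u||_L² ≤ C_P ||u'||_L².


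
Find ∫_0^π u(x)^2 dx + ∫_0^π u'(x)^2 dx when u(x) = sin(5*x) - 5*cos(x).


||u||_{H^1(0,π)}^2 = 38*π

u'(x) = 5*sin(x) + 5*cos(5*x).
Expand u² and (u')² and integrate term by term on (0, π), using: for integers n ≥ 1, ∫_0^π sin²(nx) dx = ∫_0^π cos²(nx) dx = π/2; for n ≠ n', ∫_0^π sin(nx)sin(n'x) dx = ∫_0^π cos(nx)cos(n'x) dx = 0; and by product-to-sum, ∫_0^π sin(nx)cos(n'x) dx = ½∫_0^π [sin((n+n')x) + sin((n−n')x)] dx, which is 0 when n+n' is even and 2n/(n²−n'²) when n+n' is odd (it need not vanish on (0, π)).
  u² squared terms: (-5)²·∫cos(x)² dx = 25·π/2 = 25*π/2;  (1)²·∫sin(5x)² dx = 1·π/2 = π/2.
  u² cross terms: 2·(-5)·(1)·∫cos(x)·sin(5x) dx = -10·(0) = 0.
  So ∫_0^π u² dx = 25*π/2 + π/2 + 0 = 13*π.
  (u')² squared terms: (5)²·∫cos(5x)² dx = 25·π/2 = 25*π/2;  (5)²·∫sin(x)² dx = 25·π/2 = 25*π/2.
  (u')² cross terms: 2·(5)·(5)·∫cos(5x)·sin(x) dx = 50·(0) = 0.
  So ∫_0^π (u')² dx = 25*π/2 + 25*π/2 + 0 = 25*π.
||u||_{H^1}^2 = (13*π) + (25*π) = 38*π.


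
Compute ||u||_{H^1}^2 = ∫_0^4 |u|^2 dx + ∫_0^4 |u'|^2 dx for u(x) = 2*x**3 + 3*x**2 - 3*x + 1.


||u||_{H^1}^2 = 981704/35

The H^1 norm (squared) on an interval (0, L) is
  ||u||_{H^1}^2 = ∫_0^L u(x)^2 dx + ∫_0^L u'(x)^2 dx.
Compute u'(x) = 6*x**2 + 6*x - 3.
Then u(x)^2 = 4*x**6 + 12*x**5 - 3*x**4 - 14*x**3 + 15*x**2 - 6*x + 1 and u'(x)^2 = 36*x**4 + 72*x**3 - 36*x + 9.
Integrate each monomial from 0 to 4 using ∫_0^4 c·x^n dx = c·4^(n+1)/(n+1):
  ∫_0^4 u(x)^2 dx = ∫_0^4 (4*x^6 + 12*x^5 - 3*x^4 - 14*x^3 + 15*x^2 - 6*x + 1) dx. Term by term:
    ∫_0^4 4*x^6 dx = 65536/7;  ∫_0^4 12*x^5 dx = 8192;  ∫_0^4 -3*x^4 dx = -3072/5;
    ∫_0^4 -14*x^3 dx = -896;  ∫_0^4 15*x^2 dx = 320;  ∫_0^4 -6*x dx = -48;
    ∫_0^4 1 dx = 4.
  Sum: 65536/7 + 8192 − 3072/5 − 896 + 320 − 48 + 4 = 571196/35.
  ∫_0^4 u'(x)^2 dx = ∫_0^4 (36*x^4 + 72*x^3 - 36*x + 9) dx. Term by term:
    ∫_0^4 36*x^4 dx = 36864/5;  ∫_0^4 72*x^3 dx = 4608;  ∫_0^4 -36*x dx = -288;
    ∫_0^4 9 dx = 36.
  Sum: 36864/5 + 4608 − 288 + 36 = 58644/5.
Adding: ||u||_{H^1}^2 = 571196/35 + 58644/5 = 981704/35.


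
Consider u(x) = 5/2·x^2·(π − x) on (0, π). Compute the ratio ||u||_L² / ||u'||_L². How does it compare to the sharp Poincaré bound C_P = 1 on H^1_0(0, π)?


||u||_L² / ||u'||_L² = sqrt(14)*π/14 < C_P = 1.

u(x) = 5/2·x^2·(π − x), so u'(x) = 5*x*(-3*x + 2*π)/2.
u(x) = 5/2·x^2·(π − x) vanishes at x = 0 and x = π, so u ∈ H^1_0(0, π). Differentiate via the product rule and integrate the resulting polynomials term by term.
  ∫_0^π u² dx = ∫_0^π (25*x^6/4 - 25*π*x^5/2 + 25*π^2*x^4/4) dx. Term by term:
    ∫_0^π 25*x^6/4 dx = 25*π^7/28;  ∫_0^π -25*π*x^5/2 dx = -25*π^7/12;  ∫_0^π 25*π^2*x^4/4 dx = 5*π^7/4.
  Sum: 25*π^7/28 − 25*π^7/12 + 5*π^7/4 = 5*π^7/84.
  ∫_0^π (u')² dx = ∫_0^π (225*x^4/4 - 75*π*x^3 + 25*π^2*x^2) dx. Term by term:
    ∫_0^π 225*x^4/4 dx = 45*π^5/4;  ∫_0^π -75*π*x^3 dx = -75*π^5/4;  ∫_0^π 25*π^2*x^2 dx = 25*π^5/3.
  Sum: 45*π^5/4 − 75*π^5/4 + 25*π^5/3 = 5*π^5/6.
∫_0^π u² dx = 5*π^7/84, so ||u||_L² = sqrt(105)*π^(7/2)/42.
∫_0^π (u')² dx = 5*π^5/6, so ||u'||_L² = sqrt(30)*π^(5/2)/6.
Ratio ||u||_L² / ||u'||_L² = sqrt(14)*π/14.
Sharp Poincaré constant on H^1_0(0, π) is C_P = L/π = 1, achieved by sin(x).
A polynomial bump cannot attain the sharp Poincaré constant (only the first sine eigenfunction does), so the ratio is strictly less than C_P, consistent with ||u||_L² ≤ C_P ||u'||_L².


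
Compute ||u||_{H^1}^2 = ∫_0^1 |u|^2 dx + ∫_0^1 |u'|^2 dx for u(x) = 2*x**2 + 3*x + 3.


||u||_{H^1}^2 = 827/15

The H^1 norm (squared) on an interval (0, L) is
  ||u||_{H^1}^2 = ∫_0^L u(x)^2 dx + ∫_0^L u'(x)^2 dx.
Compute u'(x) = 4*x + 3.
Then u(x)^2 = 4*x**4 + 12*x**3 + 21*x**2 + 18*x + 9 and u'(x)^2 = 16*x**2 + 24*x + 9.
Integrate each monomial from 0 to 1 using ∫_0^1 c·x^n dx = c·1^(n+1)/(n+1):
  ∫_0^1 u(x)^2 dx = ∫_0^1 (4*x^4 + 12*x^3 + 21*x^2 + 18*x + 9) dx. Term by term:
    ∫_0^1 4*x^4 dx = 4/5;  ∫_0^1 12*x^3 dx = 3;  ∫_0^1 21*x^2 dx = 7;
    ∫_0^1 18*x dx = 9;  ∫_0^1 9 dx = 9.
  Sum: 4/5 + 3 + 7 + 9 + 9 = 144/5.
  ∫_0^1 u'(x)^2 dx = ∫_0^1 (16*x^2 + 24*x + 9) dx. Term by term:
    ∫_0^1 16*x^2 dx = 16/3;  ∫_0^1 24*x dx = 12;  ∫_0^1 9 dx = 9.
  Sum: 16/3 + 12 + 9 = 79/3.
Adding: ||u||_{H^1}^2 = 144/5 + 79/3 = 827/15.


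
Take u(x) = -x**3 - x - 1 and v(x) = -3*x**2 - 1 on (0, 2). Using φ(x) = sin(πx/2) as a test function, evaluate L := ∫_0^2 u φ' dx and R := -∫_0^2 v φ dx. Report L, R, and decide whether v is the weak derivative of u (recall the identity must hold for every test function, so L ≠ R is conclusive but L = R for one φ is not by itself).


LHS = -96/π^3 + 28/π, RHS = -96/π^3 + 28/π. Yes, v = u' weakly.

u(x) = -x**3 - x - 1, classical derivative u'(x) = -3*x**2 - 1.
φ(x) = sin(πx/2), so φ'(x) = π*cos(π*x/2)/2.
Note φ(0) = φ(2) = 0, so the boundary term u·φ vanishes.
LHS = ∫_0^2 u(x) φ'(x) dx = ∫_0^2 (-π*x^3*cos(π*x/2)/2 - π*x*cos(π*x/2)/2 - π*cos(π*x/2)/2) dx. Term by term:
  ∫_0^2 -π*cos(π*x/2)/2 dx = 0;  ∫_0^2 -π*x*cos(π*x/2)/2 dx = 4/π;  ∫_0^2 -π*x^3*cos(π*x/2)/2 dx = -96/π^3 + 24/π.
Sum: 0 + 4/π + -96/π^3 + 24/π = -96/π^3 + 28/π.
So LHS = -96/π^3 + 28/π.
∫_0^2 v(x) φ(x) dx = ∫_0^2 (-3*x^2*sin(π*x/2) - sin(π*x/2)) dx. Term by term:
  ∫_0^2 -sin(π*x/2) dx = -4/π;  ∫_0^2 -3*x^2*sin(π*x/2) dx = -24/π + 96/π^3.
Sum: -4/π + -24/π + 96/π^3 = -28/π + 96/π^3.
So RHS = -∫_0^2 v(x) φ(x) dx = -96/π^3 + 28/π.
LHS = RHS, so the identity holds for this test φ.
Moreover u is smooth here and v(x) = u'(x) = -3*x**2 - 1 pointwise, so the identity holds for every test function. Hence v is the weak derivative of u.


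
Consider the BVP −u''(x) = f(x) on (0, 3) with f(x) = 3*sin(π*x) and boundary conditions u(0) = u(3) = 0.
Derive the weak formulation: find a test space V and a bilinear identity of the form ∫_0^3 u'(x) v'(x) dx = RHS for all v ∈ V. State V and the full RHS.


V = H^1_0(0, 3) (so v(0) = v(3) = 0); weak form: ∫_0^3 u'v' dx = ∫_0^3 (3*sin(π*x)) v dx for all v ∈ V.

Multiply both sides by a test function v and integrate from 0 to 3:
  ∫_0^3 −u''(x) v(x) dx = ∫_0^3 f(x) v(x) dx.
Integrate the LHS by parts once:
  ∫_0^3 −u'' v dx = −[u'(x) v(x)]_0^3 + ∫_0^3 u'(x) v'(x) dx.
Thus ∫_0^3 u'(x) v'(x) dx = ∫_0^3 f(x) v(x) dx + [u'(x) v(x)]_0^3.
Choose V so that boundary terms are either known or forced to vanish.
u is Dirichlet: u(0) = u(3) = 0. Let V = H^1_0(0, 3); then v(0) = v(3) = 0, and [u' v]_0^3 = 0.
Weak formulation: find u (satisfying any essential BC) such that ∫_0^3 u'(x) v'(x) dx = ∫_0^3 f v dx for all v ∈ V.
Substituting f(x) = 3*sin(π*x), the right-hand side is ∫_0^3 (3*sin(π*x)) v dx.


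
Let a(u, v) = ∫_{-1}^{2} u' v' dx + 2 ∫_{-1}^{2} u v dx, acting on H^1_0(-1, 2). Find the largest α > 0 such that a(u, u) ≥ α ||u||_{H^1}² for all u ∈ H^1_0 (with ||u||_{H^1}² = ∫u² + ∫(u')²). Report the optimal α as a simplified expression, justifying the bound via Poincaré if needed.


α = 1

Coercivity of a(·,·) on H^1_0(-1, 2) means a(u, u) ≥ α ||u||_{H^1}² for every u ∈ H^1_0.
The interval has length L = 3, and Poincaré/coercivity depend only on L. Here a(u, u) = ∫(u')² + (2)·∫u².
Here c = 2 ≥ 1, so a(u,u) = ∫(u')² + c∫u² ≥ ∫(u')² + ∫u² = ||u||_{H^1}², i.e. α = 1 works. No larger α is possible: a(u,u) ≥ α||u||_{H^1}² means (1−α)∫(u')² ≥ (α−c)∫u², and for the modes u_n = sin(nπ(x−x₀)/L) (x₀ the left endpoint) one has ∫u_n²/∫(u_n')² = (L/(nπ))² → 0, so a(u_n,u_n)/||u_n||_{H^1}² → 1. Hence the optimal constant is α = 1.
Therefore α = 1.


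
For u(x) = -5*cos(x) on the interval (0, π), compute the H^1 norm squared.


||u||_{H^1(0,π)}^2 = 25*π

u'(x) = 5*sin(x).
Expand u² and (u')² and integrate term by term on (0, π), using: for integers n ≥ 1, ∫_0^π sin²(nx) dx = ∫_0^π cos²(nx) dx = π/2; for n ≠ n', ∫_0^π sin(nx)sin(n'x) dx = ∫_0^π cos(nx)cos(n'x) dx = 0; and by product-to-sum, ∫_0^π sin(nx)cos(n'x) dx = ½∫_0^π [sin((n+n')x) + sin((n−n')x)] dx, which is 0 when n+n' is even and 2n/(n²−n'²) when n+n' is odd (it need not vanish on (0, π)).
  u² squared terms: (-5)²·∫cos(x)² dx = 25·π/2 = 25*π/2.
  So ∫_0^π u² dx = 25*π/2.
  (u')² squared terms: (5)²·∫sin(x)² dx = 25·π/2 = 25*π/2.
  So ∫_0^π (u')² dx = 25*π/2.
||u||_{H^1}^2 = (25*π/2) + (25*π/2) = 25*π.


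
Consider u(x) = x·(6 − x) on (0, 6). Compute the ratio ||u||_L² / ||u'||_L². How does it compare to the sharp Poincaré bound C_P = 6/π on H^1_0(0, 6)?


||u||_L² / ||u'||_L² = 3*sqrt(10)/5 < C_P = 6/π.

u(x) = x·(6 − x), so u'(x) = 6 - 2*x.
u(x) = x·(6 − x) vanishes at x = 0 and x = 6, so u ∈ H^1_0(0, 6). Differentiate via the product rule and integrate the resulting polynomials term by term.
  ∫_0^6 u² dx = ∫_0^6 (x^4 - 12*x^3 + 36*x^2) dx. Term by term:
    ∫_0^6 x^4 dx = 7776/5;  ∫_0^6 -12*x^3 dx = -3888;  ∫_0^6 36*x^2 dx = 2592.
  Sum: 7776/5 − 3888 + 2592 = 1296/5.
  ∫_0^6 (u')² dx = ∫_0^6 (4*x^2 - 24*x + 36) dx. Term by term:
    ∫_0^6 4*x^2 dx = 288;  ∫_0^6 -24*x dx = -432;  ∫_0^6 36 dx = 216.
  Sum: 288 − 432 + 216 = 72.
∫_0^6 u² dx = 1296/5, so ||u||_L² = 36*sqrt(5)/5.
∫_0^6 (u')² dx = 72, so ||u'||_L² = 6*sqrt(2).
Ratio ||u||_L² / ||u'||_L² = 3*sqrt(10)/5.
Sharp Poincaré constant on H^1_0(0, 6) is C_P = L/π = 6/π, achieved by sin(π/6·x).
A polynomial bump cannot attain the sharp Poincaré constant (only the first sine eigenfunction does), so the ratio is strictly less than C_P, consistent with ||u||_L² ≤ C_P ||u'||_L².


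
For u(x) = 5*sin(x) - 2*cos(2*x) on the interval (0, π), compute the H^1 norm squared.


||u||_{H^1(0,π)}^2 = 200/3 + 35*π

u'(x) = 4*sin(2*x) + 5*cos(x).
Expand u² and (u')² and integrate term by term on (0, π), using: for integers n ≥ 1, ∫_0^π sin²(nx) dx = ∫_0^π cos²(nx) dx = π/2; for n ≠ n', ∫_0^π sin(nx)sin(n'x) dx = ∫_0^π cos(nx)cos(n'x) dx = 0; and by product-to-sum, ∫_0^π sin(nx)cos(n'x) dx = ½∫_0^π [sin((n+n')x) + sin((n−n')x)] dx, which is 0 when n+n' is even and 2n/(n²−n'²) when n+n' is odd (it need not vanish on (0, π)).
  u² squared terms: (-2)²·∫cos(2x)² dx = 4·π/2 = 2*π;  (5)²·∫sin(x)² dx = 25·π/2 = 25*π/2.
  u² cross terms: 2·(-2)·(5)·∫cos(2x)·sin(x) dx = -20·(-2/3) = 40/3.
  So ∫_0^π u² dx = 2*π + 25*π/2 + 40/3 = 40/3 + 29*π/2.
  (u')² squared terms: (4)²·∫sin(2x)² dx = 16·π/2 = 8*π;  (5)²·∫cos(x)² dx = 25·π/2 = 25*π/2.
  (u')² cross terms: 2·(4)·(5)·∫sin(2x)·cos(x) dx = 40·(4/3) = 160/3.
  So ∫_0^π (u')² dx = 8*π + 25*π/2 + 160/3 = 160/3 + 41*π/2.
||u||_{H^1}^2 = (40/3 + 29*π/2) + (160/3 + 41*π/2) = 200/3 + 35*π.
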